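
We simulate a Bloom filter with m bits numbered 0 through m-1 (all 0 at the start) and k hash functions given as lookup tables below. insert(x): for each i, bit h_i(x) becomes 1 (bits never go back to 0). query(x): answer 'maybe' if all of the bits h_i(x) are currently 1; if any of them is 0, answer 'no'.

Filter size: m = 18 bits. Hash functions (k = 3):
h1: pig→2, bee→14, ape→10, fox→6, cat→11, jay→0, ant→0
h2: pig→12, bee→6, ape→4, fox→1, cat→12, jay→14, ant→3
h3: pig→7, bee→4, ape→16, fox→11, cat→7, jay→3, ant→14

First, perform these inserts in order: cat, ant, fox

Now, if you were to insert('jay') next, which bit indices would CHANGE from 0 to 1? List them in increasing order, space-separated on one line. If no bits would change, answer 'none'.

Start: bits=000000000000000000
After insert 'cat': sets bits 7 11 12 -> bits=000000010001100000
After insert 'ant': sets bits 0 3 14 -> bits=100100010001101000
After insert 'fox': sets bits 1 6 11 -> bits=110100110001101000
insert 'jay' would touch bits 0 3 14; currently bit0=1, bit3=1, bit14=1
Bits that are 0 among those (would change 0->1): none

Answer: none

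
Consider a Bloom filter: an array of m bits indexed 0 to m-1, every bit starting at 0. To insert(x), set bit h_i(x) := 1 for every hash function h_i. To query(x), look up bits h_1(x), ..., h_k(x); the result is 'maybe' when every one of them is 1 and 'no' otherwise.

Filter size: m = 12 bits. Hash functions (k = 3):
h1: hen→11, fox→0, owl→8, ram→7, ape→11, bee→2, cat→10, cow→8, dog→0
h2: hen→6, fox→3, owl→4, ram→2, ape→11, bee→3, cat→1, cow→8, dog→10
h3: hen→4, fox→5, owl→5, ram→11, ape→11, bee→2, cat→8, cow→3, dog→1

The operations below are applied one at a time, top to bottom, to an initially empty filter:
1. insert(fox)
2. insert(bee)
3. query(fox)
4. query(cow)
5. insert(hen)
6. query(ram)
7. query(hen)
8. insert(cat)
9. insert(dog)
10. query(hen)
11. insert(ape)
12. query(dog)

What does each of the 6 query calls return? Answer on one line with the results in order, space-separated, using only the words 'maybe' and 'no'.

Start: bits=000000000000
Op 1: insert fox -> sets bits 0 3 5 -> bits=100101000000
Op 2: insert bee -> sets bits 2 3 -> bits=101101000000
Op 3: query fox -> checks bit0=1, bit3=1, bit5=1 (all 1) -> maybe
Op 4: query cow -> checks bit3=1, bit8=0 (has a 0) -> no
Op 5: insert hen -> sets bits 4 6 11 -> bits=101111100001
Op 6: query ram -> checks bit2=1, bit7=0, bit11=1 (has a 0) -> no
Op 7: query hen -> checks bit4=1, bit6=1, bit11=1 (all 1) -> maybe
Op 8: insert cat -> sets bits 1 8 10 -> bits=111111101011
Op 9: insert dog -> sets bits 0 1 10 -> bits=111111101011
Op 10: query hen -> checks bit4=1, bit6=1, bit11=1 (all 1) -> maybe
Op 11: insert ape -> sets bits 11 -> bits=111111101011
Op 12: query dog -> checks bit0=1, bit1=1, bit10=1 (all 1) -> maybe
Query results in order: maybe no no maybe maybe maybe

Answer: maybe no no maybe maybe maybe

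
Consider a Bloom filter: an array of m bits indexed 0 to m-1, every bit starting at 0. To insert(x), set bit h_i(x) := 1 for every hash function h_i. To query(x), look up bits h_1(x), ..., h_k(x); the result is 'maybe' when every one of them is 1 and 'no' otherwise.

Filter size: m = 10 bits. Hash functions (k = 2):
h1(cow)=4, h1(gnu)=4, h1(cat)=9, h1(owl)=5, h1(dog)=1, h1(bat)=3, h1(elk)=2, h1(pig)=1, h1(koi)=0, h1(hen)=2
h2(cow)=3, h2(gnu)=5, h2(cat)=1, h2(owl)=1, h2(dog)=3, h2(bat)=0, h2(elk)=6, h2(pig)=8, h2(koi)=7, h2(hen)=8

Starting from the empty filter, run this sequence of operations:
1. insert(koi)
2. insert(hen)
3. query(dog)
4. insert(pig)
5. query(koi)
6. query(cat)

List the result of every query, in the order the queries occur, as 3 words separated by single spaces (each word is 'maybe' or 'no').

Answer: no maybe no

Derivation:
Start: bits=0000000000
Op 1: insert koi -> sets bits 0 7 -> bits=1000000100
Op 2: insert hen -> sets bits 2 8 -> bits=1010000110
Op 3: query dog -> checks bit1=0, bit3=0 (has a 0) -> no
Op 4: insert pig -> sets bits 1 8 -> bits=1110000110
Op 5: query koi -> checks bit0=1, bit7=1 (all 1) -> maybe
Op 6: query cat -> checks bit1=1, bit9=0 (has a 0) -> no
Query results in order: no maybe no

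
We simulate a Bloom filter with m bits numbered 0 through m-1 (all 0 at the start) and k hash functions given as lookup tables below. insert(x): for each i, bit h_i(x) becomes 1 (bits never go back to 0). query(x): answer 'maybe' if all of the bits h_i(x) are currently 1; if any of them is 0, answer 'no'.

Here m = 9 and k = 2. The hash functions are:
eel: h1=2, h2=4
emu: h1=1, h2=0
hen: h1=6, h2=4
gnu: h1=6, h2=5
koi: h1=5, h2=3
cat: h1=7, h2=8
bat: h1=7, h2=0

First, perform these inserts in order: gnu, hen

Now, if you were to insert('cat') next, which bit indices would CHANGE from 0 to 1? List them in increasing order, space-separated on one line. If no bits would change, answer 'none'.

Start: bits=000000000
After insert 'gnu': sets bits 5 6 -> bits=000001100
After insert 'hen': sets bits 4 6 -> bits=000011100
insert 'cat' would touch bits 7 8; currently bit7=0, bit8=0
Bits that are 0 among those (would change 0->1): 7 8

Answer: 7 8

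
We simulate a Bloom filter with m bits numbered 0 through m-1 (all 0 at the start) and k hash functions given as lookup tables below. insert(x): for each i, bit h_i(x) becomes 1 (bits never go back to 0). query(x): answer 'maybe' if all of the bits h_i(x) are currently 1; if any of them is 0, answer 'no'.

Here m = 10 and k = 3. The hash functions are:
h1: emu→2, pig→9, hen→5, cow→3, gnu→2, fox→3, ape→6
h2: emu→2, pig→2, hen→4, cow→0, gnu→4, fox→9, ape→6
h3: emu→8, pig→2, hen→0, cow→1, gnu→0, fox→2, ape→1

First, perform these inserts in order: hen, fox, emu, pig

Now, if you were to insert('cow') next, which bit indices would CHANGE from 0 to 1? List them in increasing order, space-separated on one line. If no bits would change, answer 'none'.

Answer: 1

Derivation:
Start: bits=0000000000
After insert 'hen': sets bits 0 4 5 -> bits=1000110000
After insert 'fox': sets bits 2 3 9 -> bits=1011110001
After insert 'emu': sets bits 2 8 -> bits=1011110011
After insert 'pig': sets bits 2 9 -> bits=1011110011
insert 'cow' would touch bits 0 1 3; currently bit0=1, bit1=0, bit3=1
Bits that are 0 among those (would change 0->1): 1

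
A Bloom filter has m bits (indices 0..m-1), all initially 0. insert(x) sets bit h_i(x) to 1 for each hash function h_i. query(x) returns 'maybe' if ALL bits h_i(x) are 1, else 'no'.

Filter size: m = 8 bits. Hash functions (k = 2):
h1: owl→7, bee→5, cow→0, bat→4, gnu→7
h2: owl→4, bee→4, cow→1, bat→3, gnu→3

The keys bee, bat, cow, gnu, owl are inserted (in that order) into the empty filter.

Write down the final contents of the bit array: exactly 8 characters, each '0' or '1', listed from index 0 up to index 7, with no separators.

Start: bits=00000000
After insert 'bee': sets bits 4 5 -> bits=00001100
After insert 'bat': sets bits 3 4 -> bits=00011100
After insert 'cow': sets bits 0 1 -> bits=11011100
After insert 'gnu': sets bits 3 7 -> bits=11011101
After insert 'owl': sets bits 4 7 -> bits=11011101

Answer: 11011101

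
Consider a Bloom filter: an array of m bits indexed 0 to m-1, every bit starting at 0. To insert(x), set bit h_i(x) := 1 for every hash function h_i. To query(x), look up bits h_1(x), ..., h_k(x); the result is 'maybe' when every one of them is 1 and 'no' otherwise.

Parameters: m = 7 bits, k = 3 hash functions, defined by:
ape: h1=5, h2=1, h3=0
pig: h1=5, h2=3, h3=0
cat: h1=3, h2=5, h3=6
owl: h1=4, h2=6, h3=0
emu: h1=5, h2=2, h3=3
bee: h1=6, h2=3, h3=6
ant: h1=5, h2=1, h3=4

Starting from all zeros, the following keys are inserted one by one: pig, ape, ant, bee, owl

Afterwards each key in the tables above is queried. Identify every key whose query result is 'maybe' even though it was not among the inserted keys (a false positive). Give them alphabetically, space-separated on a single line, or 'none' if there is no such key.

Answer: cat

Derivation:
Start: bits=0000000
After insert 'pig': sets bits 0 3 5 -> bits=1001010
After insert 'ape': sets bits 0 1 5 -> bits=1101010
After insert 'ant': sets bits 1 4 5 -> bits=1101110
After insert 'bee': sets bits 3 6 -> bits=1101111
After insert 'owl': sets bits 0 4 6 -> bits=1101111
Not inserted: cat emu — query each against bits=1101111:
query cat: checks bit3=1, bit5=1, bit6=1 (all 1) -> maybe => FALSE POSITIVE
query emu: checks bit2=0, bit3=1, bit5=1 (has a 0) -> no => not a false positive
False positives (alphabetical): cat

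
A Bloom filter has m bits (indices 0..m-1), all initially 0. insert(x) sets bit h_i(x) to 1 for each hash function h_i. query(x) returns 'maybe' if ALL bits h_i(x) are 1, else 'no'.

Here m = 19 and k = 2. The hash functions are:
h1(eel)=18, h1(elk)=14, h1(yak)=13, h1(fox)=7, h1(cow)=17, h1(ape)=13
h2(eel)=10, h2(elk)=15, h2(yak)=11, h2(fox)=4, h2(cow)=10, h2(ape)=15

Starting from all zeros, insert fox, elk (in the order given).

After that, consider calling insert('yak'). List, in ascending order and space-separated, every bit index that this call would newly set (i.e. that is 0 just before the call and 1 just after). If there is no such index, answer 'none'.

Answer: 11 13

Derivation:
Start: bits=0000000000000000000
After insert 'fox': sets bits 4 7 -> bits=0000100100000000000
After insert 'elk': sets bits 14 15 -> bits=0000100100000011000
insert 'yak' would touch bits 11 13; currently bit11=0, bit13=0
Bits that are 0 among those (would change 0->1): 11 13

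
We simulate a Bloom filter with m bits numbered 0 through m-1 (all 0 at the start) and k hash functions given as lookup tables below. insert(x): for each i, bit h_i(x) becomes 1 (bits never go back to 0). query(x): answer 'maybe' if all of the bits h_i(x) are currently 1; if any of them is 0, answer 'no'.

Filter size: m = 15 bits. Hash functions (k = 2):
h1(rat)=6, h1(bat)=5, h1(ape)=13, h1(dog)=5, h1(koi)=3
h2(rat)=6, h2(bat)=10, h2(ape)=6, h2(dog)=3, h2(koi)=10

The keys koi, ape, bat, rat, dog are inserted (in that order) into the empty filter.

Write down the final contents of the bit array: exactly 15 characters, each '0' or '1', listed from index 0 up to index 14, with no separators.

Answer: 000101100010010

Derivation:
Start: bits=000000000000000
After insert 'koi': sets bits 3 10 -> bits=000100000010000
After insert 'ape': sets bits 6 13 -> bits=000100100010010
After insert 'bat': sets bits 5 10 -> bits=000101100010010
After insert 'rat': sets bits 6 -> bits=000101100010010
After insert 'dog': sets bits 3 5 -> bits=000101100010010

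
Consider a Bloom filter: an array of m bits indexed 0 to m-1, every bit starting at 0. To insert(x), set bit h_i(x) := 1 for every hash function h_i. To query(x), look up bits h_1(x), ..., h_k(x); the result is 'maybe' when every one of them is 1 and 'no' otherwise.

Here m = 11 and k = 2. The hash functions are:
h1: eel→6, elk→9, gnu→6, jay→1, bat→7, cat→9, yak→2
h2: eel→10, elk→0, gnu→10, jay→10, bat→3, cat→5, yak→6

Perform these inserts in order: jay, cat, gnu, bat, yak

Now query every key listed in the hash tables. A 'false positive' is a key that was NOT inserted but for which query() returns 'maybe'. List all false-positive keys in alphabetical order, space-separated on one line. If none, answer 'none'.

Answer: eel

Derivation:
Start: bits=00000000000
After insert 'jay': sets bits 1 10 -> bits=01000000001
After insert 'cat': sets bits 5 9 -> bits=01000100011
After insert 'gnu': sets bits 6 10 -> bits=01000110011
After insert 'bat': sets bits 3 7 -> bits=01010111011
After insert 'yak': sets bits 2 6 -> bits=01110111011
Not inserted: eel elk — query each against bits=01110111011:
query eel: checks bit6=1, bit10=1 (all 1) -> maybe => FALSE POSITIVE
query elk: checks bit0=0, bit9=1 (has a 0) -> no => not a false positive
False positives (alphabetical): eel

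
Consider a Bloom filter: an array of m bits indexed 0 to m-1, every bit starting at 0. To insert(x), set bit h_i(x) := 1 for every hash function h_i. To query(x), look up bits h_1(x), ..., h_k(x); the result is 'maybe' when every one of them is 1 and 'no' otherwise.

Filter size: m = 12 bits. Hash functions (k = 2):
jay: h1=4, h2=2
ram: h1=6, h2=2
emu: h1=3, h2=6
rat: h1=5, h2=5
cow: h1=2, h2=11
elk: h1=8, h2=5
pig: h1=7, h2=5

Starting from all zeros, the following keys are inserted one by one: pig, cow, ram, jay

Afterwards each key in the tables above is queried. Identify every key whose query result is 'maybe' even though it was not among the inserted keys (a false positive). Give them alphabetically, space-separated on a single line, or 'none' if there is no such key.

Start: bits=000000000000
After insert 'pig': sets bits 5 7 -> bits=000001010000
After insert 'cow': sets bits 2 11 -> bits=001001010001
After insert 'ram': sets bits 2 6 -> bits=001001110001
After insert 'jay': sets bits 2 4 -> bits=001011110001
Not inserted: elk emu rat — query each against bits=001011110001:
query elk: checks bit5=1, bit8=0 (has a 0) -> no => not a false positive
query emu: checks bit3=0, bit6=1 (has a 0) -> no => not a false positive
query rat: checks bit5=1 (all 1) -> maybe => FALSE POSITIVE
False positives (alphabetical): rat

Answer: rat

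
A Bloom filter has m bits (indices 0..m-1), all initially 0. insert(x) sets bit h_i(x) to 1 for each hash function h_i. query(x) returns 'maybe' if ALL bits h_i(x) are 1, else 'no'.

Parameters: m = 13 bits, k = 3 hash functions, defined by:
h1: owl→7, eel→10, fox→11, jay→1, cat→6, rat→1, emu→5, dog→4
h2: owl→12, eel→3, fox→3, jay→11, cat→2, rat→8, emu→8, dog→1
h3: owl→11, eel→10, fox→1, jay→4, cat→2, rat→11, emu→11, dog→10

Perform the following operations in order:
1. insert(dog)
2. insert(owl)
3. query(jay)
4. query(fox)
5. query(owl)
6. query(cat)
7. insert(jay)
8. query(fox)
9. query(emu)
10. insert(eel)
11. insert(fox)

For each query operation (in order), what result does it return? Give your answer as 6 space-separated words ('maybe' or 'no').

Answer: maybe no maybe no no no

Derivation:
Start: bits=0000000000000
Op 1: insert dog -> sets bits 1 4 10 -> bits=0100100000100
Op 2: insert owl -> sets bits 7 11 12 -> bits=0100100100111
Op 3: query jay -> checks bit1=1, bit4=1, bit11=1 (all 1) -> maybe
Op 4: query fox -> checks bit1=1, bit3=0, bit11=1 (has a 0) -> no
Op 5: query owl -> checks bit7=1, bit11=1, bit12=1 (all 1) -> maybe
Op 6: query cat -> checks bit2=0, bit6=0 (has a 0) -> no
Op 7: insert jay -> sets bits 1 4 11 -> bits=0100100100111
Op 8: query fox -> checks bit1=1, bit3=0, bit11=1 (has a 0) -> no
Op 9: query emu -> checks bit5=0, bit8=0, bit11=1 (has a 0) -> no
Op 10: insert eel -> sets bits 3 10 -> bits=0101100100111
Op 11: insert fox -> sets bits 1 3 11 -> bits=0101100100111
Query results in order: maybe no maybe no no no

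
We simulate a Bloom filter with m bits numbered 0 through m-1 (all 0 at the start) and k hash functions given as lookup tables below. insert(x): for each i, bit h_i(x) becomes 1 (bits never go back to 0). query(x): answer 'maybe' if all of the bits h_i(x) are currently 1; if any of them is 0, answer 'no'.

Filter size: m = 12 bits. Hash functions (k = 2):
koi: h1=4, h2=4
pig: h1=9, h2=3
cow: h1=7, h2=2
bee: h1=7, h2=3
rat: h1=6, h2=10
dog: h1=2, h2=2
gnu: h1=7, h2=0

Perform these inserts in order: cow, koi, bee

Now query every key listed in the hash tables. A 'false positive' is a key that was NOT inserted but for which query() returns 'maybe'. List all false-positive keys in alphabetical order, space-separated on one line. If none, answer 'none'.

Start: bits=000000000000
After insert 'cow': sets bits 2 7 -> bits=001000010000
After insert 'koi': sets bits 4 -> bits=001010010000
After insert 'bee': sets bits 3 7 -> bits=001110010000
Not inserted: dog gnu pig rat — query each against bits=001110010000:
query dog: checks bit2=1 (all 1) -> maybe => FALSE POSITIVE
query gnu: checks bit0=0, bit7=1 (has a 0) -> no => not a false positive
query pig: checks bit3=1, bit9=0 (has a 0) -> no => not a false positive
query rat: checks bit6=0, bit10=0 (has a 0) -> no => not a false positive
False positives (alphabetical): dog

Answer: dog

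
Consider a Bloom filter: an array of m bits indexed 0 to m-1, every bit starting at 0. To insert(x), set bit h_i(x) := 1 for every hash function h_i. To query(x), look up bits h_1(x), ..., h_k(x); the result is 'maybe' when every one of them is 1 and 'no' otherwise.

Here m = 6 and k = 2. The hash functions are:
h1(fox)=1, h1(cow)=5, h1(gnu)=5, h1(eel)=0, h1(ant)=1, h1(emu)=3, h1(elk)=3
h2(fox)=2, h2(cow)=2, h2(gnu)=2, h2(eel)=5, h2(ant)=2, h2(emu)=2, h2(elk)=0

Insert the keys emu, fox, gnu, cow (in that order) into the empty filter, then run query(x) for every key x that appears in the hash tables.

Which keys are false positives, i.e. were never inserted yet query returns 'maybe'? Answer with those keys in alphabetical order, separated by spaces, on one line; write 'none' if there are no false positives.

Start: bits=000000
After insert 'emu': sets bits 2 3 -> bits=001100
After insert 'fox': sets bits 1 2 -> bits=011100
After insert 'gnu': sets bits 2 5 -> bits=011101
After insert 'cow': sets bits 2 5 -> bits=011101
Not inserted: ant eel elk — query each against bits=011101:
query ant: checks bit1=1, bit2=1 (all 1) -> maybe => FALSE POSITIVE
query eel: checks bit0=0, bit5=1 (has a 0) -> no => not a false positive
query elk: checks bit0=0, bit3=1 (has a 0) -> no => not a false positive
False positives (alphabetical): ant

Answer: ant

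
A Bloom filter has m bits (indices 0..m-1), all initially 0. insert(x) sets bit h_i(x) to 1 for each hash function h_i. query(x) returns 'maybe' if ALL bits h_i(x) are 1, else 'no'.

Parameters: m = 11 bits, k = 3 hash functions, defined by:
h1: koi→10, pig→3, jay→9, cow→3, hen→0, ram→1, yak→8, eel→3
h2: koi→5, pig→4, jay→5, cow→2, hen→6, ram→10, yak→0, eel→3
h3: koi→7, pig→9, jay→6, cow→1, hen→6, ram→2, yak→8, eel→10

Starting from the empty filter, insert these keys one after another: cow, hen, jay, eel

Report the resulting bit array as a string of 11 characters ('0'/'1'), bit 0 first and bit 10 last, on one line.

Answer: 11110110011

Derivation:
Start: bits=00000000000
After insert 'cow': sets bits 1 2 3 -> bits=01110000000
After insert 'hen': sets bits 0 6 -> bits=11110010000
After insert 'jay': sets bits 5 6 9 -> bits=11110110010
After insert 'eel': sets bits 3 10 -> bits=11110110011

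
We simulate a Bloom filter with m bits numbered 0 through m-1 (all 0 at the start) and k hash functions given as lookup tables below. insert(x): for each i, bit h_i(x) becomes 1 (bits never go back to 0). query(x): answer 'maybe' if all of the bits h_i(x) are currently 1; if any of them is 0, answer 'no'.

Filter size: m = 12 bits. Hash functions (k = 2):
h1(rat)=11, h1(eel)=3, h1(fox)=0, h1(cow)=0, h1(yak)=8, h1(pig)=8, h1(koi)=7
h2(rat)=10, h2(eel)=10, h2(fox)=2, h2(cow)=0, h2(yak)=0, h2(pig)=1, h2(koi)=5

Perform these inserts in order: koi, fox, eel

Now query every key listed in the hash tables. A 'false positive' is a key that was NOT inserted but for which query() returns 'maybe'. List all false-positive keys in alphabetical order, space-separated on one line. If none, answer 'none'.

Answer: cow

Derivation:
Start: bits=000000000000
After insert 'koi': sets bits 5 7 -> bits=000001010000
After insert 'fox': sets bits 0 2 -> bits=101001010000
After insert 'eel': sets bits 3 10 -> bits=101101010010
Not inserted: cow pig rat yak — query each against bits=101101010010:
query cow: checks bit0=1 (all 1) -> maybe => FALSE POSITIVE
query pig: checks bit1=0, bit8=0 (has a 0) -> no => not a false positive
query rat: checks bit10=1, bit11=0 (has a 0) -> no => not a false positive
query yak: checks bit0=1, bit8=0 (has a 0) -> no => not a false positive
False positives (alphabetical): cow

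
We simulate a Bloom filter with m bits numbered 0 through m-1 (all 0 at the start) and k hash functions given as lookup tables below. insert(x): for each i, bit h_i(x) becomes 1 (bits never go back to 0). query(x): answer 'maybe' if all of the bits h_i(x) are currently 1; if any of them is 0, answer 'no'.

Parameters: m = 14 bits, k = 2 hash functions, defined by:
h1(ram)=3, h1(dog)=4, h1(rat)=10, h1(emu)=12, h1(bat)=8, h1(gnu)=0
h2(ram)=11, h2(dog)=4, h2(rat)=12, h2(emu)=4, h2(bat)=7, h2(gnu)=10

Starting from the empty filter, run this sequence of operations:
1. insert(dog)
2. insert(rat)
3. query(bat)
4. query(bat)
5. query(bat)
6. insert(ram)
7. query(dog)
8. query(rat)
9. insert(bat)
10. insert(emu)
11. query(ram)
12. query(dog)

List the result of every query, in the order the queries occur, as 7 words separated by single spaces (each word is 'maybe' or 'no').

Start: bits=00000000000000
Op 1: insert dog -> sets bits 4 -> bits=00001000000000
Op 2: insert rat -> sets bits 10 12 -> bits=00001000001010
Op 3: query bat -> checks bit7=0, bit8=0 (has a 0) -> no
Op 4: query bat -> checks bit7=0, bit8=0 (has a 0) -> no
Op 5: query bat -> checks bit7=0, bit8=0 (has a 0) -> no
Op 6: insert ram -> sets bits 3 11 -> bits=00011000001110
Op 7: query dog -> checks bit4=1 (all 1) -> maybe
Op 8: query rat -> checks bit10=1, bit12=1 (all 1) -> maybe
Op 9: insert bat -> sets bits 7 8 -> bits=00011001101110
Op 10: insert emu -> sets bits 4 12 -> bits=00011001101110
Op 11: query ram -> checks bit3=1, bit11=1 (all 1) -> maybe
Op 12: query dog -> checks bit4=1 (all 1) -> maybe
Query results in order: no no no maybe maybe maybe maybe

Answer: no no no maybe maybe maybe maybe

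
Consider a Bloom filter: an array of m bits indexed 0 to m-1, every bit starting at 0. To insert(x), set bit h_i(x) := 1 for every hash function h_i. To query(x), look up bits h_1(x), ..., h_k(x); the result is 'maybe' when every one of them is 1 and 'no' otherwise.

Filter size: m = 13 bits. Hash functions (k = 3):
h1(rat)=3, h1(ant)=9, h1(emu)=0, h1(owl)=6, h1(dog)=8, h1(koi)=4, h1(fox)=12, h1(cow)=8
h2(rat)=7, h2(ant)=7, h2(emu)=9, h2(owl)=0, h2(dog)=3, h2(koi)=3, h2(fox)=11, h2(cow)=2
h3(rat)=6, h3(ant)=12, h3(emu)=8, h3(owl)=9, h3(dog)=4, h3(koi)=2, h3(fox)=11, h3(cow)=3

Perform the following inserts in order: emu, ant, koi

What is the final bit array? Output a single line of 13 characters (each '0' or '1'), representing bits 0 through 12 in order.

Start: bits=0000000000000
After insert 'emu': sets bits 0 8 9 -> bits=1000000011000
After insert 'ant': sets bits 7 9 12 -> bits=1000000111001
After insert 'koi': sets bits 2 3 4 -> bits=1011100111001

Answer: 1011100111001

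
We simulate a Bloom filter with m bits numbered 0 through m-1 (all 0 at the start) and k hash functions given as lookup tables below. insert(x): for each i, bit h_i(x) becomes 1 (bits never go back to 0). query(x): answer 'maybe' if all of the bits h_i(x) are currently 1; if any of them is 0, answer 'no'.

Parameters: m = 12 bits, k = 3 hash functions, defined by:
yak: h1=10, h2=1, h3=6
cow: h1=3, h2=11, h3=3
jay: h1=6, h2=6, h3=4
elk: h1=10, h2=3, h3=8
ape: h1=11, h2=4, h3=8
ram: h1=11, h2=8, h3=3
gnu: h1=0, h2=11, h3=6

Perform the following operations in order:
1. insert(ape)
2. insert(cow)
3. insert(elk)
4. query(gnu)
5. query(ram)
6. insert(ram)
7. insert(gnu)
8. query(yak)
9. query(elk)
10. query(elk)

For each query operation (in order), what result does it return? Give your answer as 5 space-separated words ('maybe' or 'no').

Start: bits=000000000000
Op 1: insert ape -> sets bits 4 8 11 -> bits=000010001001
Op 2: insert cow -> sets bits 3 11 -> bits=000110001001
Op 3: insert elk -> sets bits 3 8 10 -> bits=000110001011
Op 4: query gnu -> checks bit0=0, bit6=0, bit11=1 (has a 0) -> no
Op 5: query ram -> checks bit3=1, bit8=1, bit11=1 (all 1) -> maybe
Op 6: insert ram -> sets bits 3 8 11 -> bits=000110001011
Op 7: insert gnu -> sets bits 0 6 11 -> bits=100110101011
Op 8: query yak -> checks bit1=0, bit6=1, bit10=1 (has a 0) -> no
Op 9: query elk -> checks bit3=1, bit8=1, bit10=1 (all 1) -> maybe
Op 10: query elk -> checks bit3=1, bit8=1, bit10=1 (all 1) -> maybe
Query results in order: no maybe no maybe maybe

Answer: no maybe no maybe maybe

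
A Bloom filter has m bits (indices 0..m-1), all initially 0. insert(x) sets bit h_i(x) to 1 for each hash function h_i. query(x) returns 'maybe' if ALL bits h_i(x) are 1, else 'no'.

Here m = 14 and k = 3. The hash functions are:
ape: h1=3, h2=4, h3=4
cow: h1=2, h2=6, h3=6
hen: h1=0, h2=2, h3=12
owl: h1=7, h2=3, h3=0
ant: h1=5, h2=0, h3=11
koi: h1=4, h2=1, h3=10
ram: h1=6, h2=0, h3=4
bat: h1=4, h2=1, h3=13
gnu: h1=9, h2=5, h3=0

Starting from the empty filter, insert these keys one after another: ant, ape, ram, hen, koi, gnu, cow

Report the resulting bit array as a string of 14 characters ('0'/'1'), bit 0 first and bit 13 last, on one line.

Answer: 11111110011110

Derivation:
Start: bits=00000000000000
After insert 'ant': sets bits 0 5 11 -> bits=10000100000100
After insert 'ape': sets bits 3 4 -> bits=10011100000100
After insert 'ram': sets bits 0 4 6 -> bits=10011110000100
After insert 'hen': sets bits 0 2 12 -> bits=10111110000110
After insert 'koi': sets bits 1 4 10 -> bits=11111110001110
After insert 'gnu': sets bits 0 5 9 -> bits=11111110011110
After insert 'cow': sets bits 2 6 -> bits=11111110011110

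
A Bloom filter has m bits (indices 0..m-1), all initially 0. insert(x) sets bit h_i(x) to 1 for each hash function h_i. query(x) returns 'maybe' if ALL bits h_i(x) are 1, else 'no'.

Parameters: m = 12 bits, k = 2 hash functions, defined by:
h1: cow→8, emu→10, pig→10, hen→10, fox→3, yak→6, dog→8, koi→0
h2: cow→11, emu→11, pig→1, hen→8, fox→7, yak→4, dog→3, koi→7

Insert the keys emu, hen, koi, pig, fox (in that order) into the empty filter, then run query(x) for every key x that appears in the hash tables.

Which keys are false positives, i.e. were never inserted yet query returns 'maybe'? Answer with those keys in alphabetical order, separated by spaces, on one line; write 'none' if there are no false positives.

Answer: cow dog

Derivation:
Start: bits=000000000000
After insert 'emu': sets bits 10 11 -> bits=000000000011
After insert 'hen': sets bits 8 10 -> bits=000000001011
After insert 'koi': sets bits 0 7 -> bits=100000011011
After insert 'pig': sets bits 1 10 -> bits=110000011011
After insert 'fox': sets bits 3 7 -> bits=110100011011
Not inserted: cow dog yak — query each against bits=110100011011:
query cow: checks bit8=1, bit11=1 (all 1) -> maybe => FALSE POSITIVE
query dog: checks bit3=1, bit8=1 (all 1) -> maybe => FALSE POSITIVE
query yak: checks bit4=0, bit6=0 (has a 0) -> no => not a false positive
False positives (alphabetical): cow dog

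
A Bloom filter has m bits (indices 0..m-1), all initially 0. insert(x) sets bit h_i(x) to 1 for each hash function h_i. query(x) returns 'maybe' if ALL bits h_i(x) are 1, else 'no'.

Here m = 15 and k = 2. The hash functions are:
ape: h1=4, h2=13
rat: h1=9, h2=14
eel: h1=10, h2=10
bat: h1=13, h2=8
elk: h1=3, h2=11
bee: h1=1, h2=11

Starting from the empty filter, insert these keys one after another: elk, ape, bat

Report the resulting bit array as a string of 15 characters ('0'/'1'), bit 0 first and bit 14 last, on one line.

Answer: 000110001001010

Derivation:
Start: bits=000000000000000
After insert 'elk': sets bits 3 11 -> bits=000100000001000
After insert 'ape': sets bits 4 13 -> bits=000110000001010
After insert 'bat': sets bits 8 13 -> bits=000110001001010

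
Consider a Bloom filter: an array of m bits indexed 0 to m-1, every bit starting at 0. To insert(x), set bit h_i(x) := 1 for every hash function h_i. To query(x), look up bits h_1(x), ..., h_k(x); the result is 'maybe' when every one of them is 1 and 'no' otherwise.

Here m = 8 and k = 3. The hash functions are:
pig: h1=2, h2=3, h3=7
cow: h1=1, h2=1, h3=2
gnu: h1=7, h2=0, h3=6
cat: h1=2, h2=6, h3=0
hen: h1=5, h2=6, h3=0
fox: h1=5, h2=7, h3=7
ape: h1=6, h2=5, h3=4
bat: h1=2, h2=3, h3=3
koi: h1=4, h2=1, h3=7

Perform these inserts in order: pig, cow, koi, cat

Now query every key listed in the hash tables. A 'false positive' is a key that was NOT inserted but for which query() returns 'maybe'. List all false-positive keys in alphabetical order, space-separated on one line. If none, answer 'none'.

Start: bits=00000000
After insert 'pig': sets bits 2 3 7 -> bits=00110001
After insert 'cow': sets bits 1 2 -> bits=01110001
After insert 'koi': sets bits 1 4 7 -> bits=01111001
After insert 'cat': sets bits 0 2 6 -> bits=11111011
Not inserted: ape bat fox gnu hen — query each against bits=11111011:
query ape: checks bit4=1, bit5=0, bit6=1 (has a 0) -> no => not a false positive
query bat: checks bit2=1, bit3=1 (all 1) -> maybe => FALSE POSITIVE
query fox: checks bit5=0, bit7=1 (has a 0) -> no => not a false positive
query gnu: checks bit0=1, bit6=1, bit7=1 (all 1) -> maybe => FALSE POSITIVE
query hen: checks bit0=1, bit5=0, bit6=1 (has a 0) -> no => not a false positive
False positives (alphabetical): bat gnu

Answer: bat gnu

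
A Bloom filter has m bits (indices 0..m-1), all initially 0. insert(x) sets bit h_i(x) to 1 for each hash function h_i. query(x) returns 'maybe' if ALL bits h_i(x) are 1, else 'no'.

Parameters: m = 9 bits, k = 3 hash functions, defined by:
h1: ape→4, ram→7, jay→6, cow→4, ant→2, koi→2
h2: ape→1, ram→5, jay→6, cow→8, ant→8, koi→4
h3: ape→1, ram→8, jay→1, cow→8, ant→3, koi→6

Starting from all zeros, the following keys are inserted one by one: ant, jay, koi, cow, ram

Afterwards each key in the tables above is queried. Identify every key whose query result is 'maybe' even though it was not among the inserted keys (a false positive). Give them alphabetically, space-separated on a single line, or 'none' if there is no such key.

Start: bits=000000000
After insert 'ant': sets bits 2 3 8 -> bits=001100001
After insert 'jay': sets bits 1 6 -> bits=011100101
After insert 'koi': sets bits 2 4 6 -> bits=011110101
After insert 'cow': sets bits 4 8 -> bits=011110101
After insert 'ram': sets bits 5 7 8 -> bits=011111111
Not inserted: ape — query each against bits=011111111:
query ape: checks bit1=1, bit4=1 (all 1) -> maybe => FALSE POSITIVE
False positives (alphabetical): ape

Answer: ape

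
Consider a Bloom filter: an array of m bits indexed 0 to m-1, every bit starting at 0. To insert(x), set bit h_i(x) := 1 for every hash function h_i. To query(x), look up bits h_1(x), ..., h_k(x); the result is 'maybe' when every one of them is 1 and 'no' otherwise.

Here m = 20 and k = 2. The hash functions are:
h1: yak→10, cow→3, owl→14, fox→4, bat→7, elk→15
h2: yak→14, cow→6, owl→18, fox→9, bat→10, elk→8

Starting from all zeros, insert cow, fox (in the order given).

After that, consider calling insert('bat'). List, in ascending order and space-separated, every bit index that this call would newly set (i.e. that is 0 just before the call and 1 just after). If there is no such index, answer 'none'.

Answer: 7 10

Derivation:
Start: bits=00000000000000000000
After insert 'cow': sets bits 3 6 -> bits=00010010000000000000
After insert 'fox': sets bits 4 9 -> bits=00011010010000000000
insert 'bat' would touch bits 7 10; currently bit7=0, bit10=0
Bits that are 0 among those (would change 0->1): 7 10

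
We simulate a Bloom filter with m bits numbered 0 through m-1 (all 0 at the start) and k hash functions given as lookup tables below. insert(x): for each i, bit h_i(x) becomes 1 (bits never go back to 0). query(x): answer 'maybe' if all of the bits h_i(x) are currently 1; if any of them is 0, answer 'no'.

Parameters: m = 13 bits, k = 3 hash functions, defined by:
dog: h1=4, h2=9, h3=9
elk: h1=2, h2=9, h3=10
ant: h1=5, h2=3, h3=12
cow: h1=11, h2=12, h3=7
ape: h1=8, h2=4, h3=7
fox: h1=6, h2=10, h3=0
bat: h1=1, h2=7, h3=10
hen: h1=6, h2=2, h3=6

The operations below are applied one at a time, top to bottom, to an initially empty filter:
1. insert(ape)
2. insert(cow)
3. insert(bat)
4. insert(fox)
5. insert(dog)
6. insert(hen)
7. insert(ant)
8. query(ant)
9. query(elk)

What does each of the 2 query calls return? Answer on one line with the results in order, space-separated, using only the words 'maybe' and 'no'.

Start: bits=0000000000000
Op 1: insert ape -> sets bits 4 7 8 -> bits=0000100110000
Op 2: insert cow -> sets bits 7 11 12 -> bits=0000100110011
Op 3: insert bat -> sets bits 1 7 10 -> bits=0100100110111
Op 4: insert fox -> sets bits 0 6 10 -> bits=1100101110111
Op 5: insert dog -> sets bits 4 9 -> bits=1100101111111
Op 6: insert hen -> sets bits 2 6 -> bits=1110101111111
Op 7: insert ant -> sets bits 3 5 12 -> bits=1111111111111
Op 8: query ant -> checks bit3=1, bit5=1, bit12=1 (all 1) -> maybe
Op 9: query elk -> checks bit2=1, bit9=1, bit10=1 (all 1) -> maybe
Query results in order: maybe maybe

Answer: maybe maybe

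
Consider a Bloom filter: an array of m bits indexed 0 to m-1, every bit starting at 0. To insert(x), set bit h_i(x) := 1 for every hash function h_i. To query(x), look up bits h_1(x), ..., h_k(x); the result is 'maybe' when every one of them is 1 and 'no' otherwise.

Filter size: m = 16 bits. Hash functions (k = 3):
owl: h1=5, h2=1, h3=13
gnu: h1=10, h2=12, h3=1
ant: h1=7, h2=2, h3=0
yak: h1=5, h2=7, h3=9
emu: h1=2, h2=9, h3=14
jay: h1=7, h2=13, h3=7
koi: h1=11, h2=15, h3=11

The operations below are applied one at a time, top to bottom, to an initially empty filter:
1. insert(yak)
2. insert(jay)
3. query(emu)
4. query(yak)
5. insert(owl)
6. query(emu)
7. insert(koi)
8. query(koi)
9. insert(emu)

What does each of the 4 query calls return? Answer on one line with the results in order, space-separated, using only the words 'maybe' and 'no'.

Answer: no maybe no maybe

Derivation:
Start: bits=0000000000000000
Op 1: insert yak -> sets bits 5 7 9 -> bits=0000010101000000
Op 2: insert jay -> sets bits 7 13 -> bits=0000010101000100
Op 3: query emu -> checks bit2=0, bit9=1, bit14=0 (has a 0) -> no
Op 4: query yak -> checks bit5=1, bit7=1, bit9=1 (all 1) -> maybe
Op 5: insert owl -> sets bits 1 5 13 -> bits=0100010101000100
Op 6: query emu -> checks bit2=0, bit9=1, bit14=0 (has a 0) -> no
Op 7: insert koi -> sets bits 11 15 -> bits=0100010101010101
Op 8: query koi -> checks bit11=1, bit15=1 (all 1) -> maybe
Op 9: insert emu -> sets bits 2 9 14 -> bits=0110010101010111
Query results in order: no maybe no maybe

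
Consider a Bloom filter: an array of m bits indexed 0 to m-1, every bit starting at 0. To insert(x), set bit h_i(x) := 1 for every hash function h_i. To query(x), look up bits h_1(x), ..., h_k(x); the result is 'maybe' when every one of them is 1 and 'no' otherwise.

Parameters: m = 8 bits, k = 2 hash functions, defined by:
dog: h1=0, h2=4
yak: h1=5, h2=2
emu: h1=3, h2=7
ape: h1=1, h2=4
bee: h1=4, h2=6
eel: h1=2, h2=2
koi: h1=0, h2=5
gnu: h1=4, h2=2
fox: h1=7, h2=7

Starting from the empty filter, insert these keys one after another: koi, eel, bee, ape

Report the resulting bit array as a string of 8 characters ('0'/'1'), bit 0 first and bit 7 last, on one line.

Answer: 11101110

Derivation:
Start: bits=00000000
After insert 'koi': sets bits 0 5 -> bits=10000100
After insert 'eel': sets bits 2 -> bits=10100100
After insert 'bee': sets bits 4 6 -> bits=10101110
After insert 'ape': sets bits 1 4 -> bits=11101110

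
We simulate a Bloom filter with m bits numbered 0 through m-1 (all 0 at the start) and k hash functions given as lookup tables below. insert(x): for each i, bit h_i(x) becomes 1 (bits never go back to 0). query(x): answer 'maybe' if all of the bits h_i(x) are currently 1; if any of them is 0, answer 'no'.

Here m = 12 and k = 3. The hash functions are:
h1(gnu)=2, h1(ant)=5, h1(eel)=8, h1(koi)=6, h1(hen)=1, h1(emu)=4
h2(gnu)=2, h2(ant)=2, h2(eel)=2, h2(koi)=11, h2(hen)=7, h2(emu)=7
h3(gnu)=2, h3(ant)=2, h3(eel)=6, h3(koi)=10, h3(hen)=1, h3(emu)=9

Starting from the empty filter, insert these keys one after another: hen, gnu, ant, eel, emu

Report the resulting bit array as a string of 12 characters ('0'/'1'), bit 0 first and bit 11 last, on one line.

Answer: 011011111100

Derivation:
Start: bits=000000000000
After insert 'hen': sets bits 1 7 -> bits=010000010000
After insert 'gnu': sets bits 2 -> bits=011000010000
After insert 'ant': sets bits 2 5 -> bits=011001010000
After insert 'eel': sets bits 2 6 8 -> bits=011001111000
After insert 'emu': sets bits 4 7 9 -> bits=011011111100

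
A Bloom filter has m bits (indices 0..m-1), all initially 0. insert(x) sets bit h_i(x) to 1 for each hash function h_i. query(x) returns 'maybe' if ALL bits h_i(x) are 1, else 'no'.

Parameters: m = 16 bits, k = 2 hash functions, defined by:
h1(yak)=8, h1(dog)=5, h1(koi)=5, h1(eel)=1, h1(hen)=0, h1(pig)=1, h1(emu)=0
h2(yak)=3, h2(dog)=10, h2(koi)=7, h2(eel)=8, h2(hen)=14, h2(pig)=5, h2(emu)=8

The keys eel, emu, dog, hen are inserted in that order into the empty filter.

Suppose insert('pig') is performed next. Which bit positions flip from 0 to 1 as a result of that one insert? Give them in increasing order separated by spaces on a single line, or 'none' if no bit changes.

Answer: none

Derivation:
Start: bits=0000000000000000
After insert 'eel': sets bits 1 8 -> bits=0100000010000000
After insert 'emu': sets bits 0 8 -> bits=1100000010000000
After insert 'dog': sets bits 5 10 -> bits=1100010010100000
After insert 'hen': sets bits 0 14 -> bits=1100010010100010
insert 'pig' would touch bits 1 5; currently bit1=1, bit5=1
Bits that are 0 among those (would change 0->1): none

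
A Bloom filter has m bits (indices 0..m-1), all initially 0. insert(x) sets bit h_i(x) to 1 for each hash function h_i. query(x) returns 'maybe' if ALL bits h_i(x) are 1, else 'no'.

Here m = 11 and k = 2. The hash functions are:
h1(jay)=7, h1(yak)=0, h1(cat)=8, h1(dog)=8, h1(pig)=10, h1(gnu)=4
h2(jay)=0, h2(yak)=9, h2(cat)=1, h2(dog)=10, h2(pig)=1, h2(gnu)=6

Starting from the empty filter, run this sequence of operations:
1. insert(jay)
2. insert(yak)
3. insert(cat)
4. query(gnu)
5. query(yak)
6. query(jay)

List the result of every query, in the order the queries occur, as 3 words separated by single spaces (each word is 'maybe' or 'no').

Start: bits=00000000000
Op 1: insert jay -> sets bits 0 7 -> bits=10000001000
Op 2: insert yak -> sets bits 0 9 -> bits=10000001010
Op 3: insert cat -> sets bits 1 8 -> bits=11000001110
Op 4: query gnu -> checks bit4=0, bit6=0 (has a 0) -> no
Op 5: query yak -> checks bit0=1, bit9=1 (all 1) -> maybe
Op 6: query jay -> checks bit0=1, bit7=1 (all 1) -> maybe
Query results in order: no maybe maybe

Answer: no maybe maybe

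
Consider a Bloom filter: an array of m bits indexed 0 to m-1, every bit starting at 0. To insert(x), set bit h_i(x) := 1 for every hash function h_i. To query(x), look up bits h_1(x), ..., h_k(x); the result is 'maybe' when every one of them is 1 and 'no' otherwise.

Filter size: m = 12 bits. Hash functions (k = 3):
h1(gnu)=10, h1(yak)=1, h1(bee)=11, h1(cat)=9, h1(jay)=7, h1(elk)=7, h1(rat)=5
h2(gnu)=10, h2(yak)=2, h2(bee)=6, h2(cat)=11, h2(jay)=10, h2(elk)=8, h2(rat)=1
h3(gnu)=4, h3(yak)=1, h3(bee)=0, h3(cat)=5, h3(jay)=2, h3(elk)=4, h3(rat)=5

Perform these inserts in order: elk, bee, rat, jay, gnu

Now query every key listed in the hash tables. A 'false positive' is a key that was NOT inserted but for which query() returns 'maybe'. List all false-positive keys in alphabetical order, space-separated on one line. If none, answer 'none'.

Answer: yak

Derivation:
Start: bits=000000000000
After insert 'elk': sets bits 4 7 8 -> bits=000010011000
After insert 'bee': sets bits 0 6 11 -> bits=100010111001
After insert 'rat': sets bits 1 5 -> bits=110011111001
After insert 'jay': sets bits 2 7 10 -> bits=111011111011
After insert 'gnu': sets bits 4 10 -> bits=111011111011
Not inserted: cat yak — query each against bits=111011111011:
query cat: checks bit5=1, bit9=0, bit11=1 (has a 0) -> no => not a false positive
query yak: checks bit1=1, bit2=1 (all 1) -> maybe => FALSE POSITIVE
False positives (alphabetical): yak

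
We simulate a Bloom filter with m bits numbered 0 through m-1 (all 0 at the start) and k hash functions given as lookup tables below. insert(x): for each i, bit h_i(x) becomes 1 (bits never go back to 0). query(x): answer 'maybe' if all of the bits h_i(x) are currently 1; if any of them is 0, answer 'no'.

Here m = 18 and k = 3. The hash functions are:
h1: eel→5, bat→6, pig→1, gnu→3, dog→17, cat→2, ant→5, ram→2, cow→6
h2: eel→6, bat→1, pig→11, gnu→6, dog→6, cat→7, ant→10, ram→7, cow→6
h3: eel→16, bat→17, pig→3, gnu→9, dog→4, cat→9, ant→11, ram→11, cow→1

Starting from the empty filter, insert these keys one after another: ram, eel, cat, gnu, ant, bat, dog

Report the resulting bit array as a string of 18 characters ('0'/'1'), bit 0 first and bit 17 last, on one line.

Start: bits=000000000000000000
After insert 'ram': sets bits 2 7 11 -> bits=001000010001000000
After insert 'eel': sets bits 5 6 16 -> bits=001001110001000010
After insert 'cat': sets bits 2 7 9 -> bits=001001110101000010
After insert 'gnu': sets bits 3 6 9 -> bits=001101110101000010
After insert 'ant': sets bits 5 10 11 -> bits=001101110111000010
After insert 'bat': sets bits 1 6 17 -> bits=011101110111000011
After insert 'dog': sets bits 4 6 17 -> bits=011111110111000011

Answer: 011111110111000011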